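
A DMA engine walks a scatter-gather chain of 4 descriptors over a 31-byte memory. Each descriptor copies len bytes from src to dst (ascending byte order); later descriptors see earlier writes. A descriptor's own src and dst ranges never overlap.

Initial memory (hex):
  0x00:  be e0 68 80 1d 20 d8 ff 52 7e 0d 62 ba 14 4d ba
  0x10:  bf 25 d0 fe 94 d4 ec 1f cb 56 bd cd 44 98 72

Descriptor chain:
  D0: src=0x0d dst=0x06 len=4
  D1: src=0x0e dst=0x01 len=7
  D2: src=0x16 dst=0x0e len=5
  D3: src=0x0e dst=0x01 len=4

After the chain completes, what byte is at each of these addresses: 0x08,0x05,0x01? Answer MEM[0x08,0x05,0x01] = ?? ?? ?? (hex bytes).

MEM[0x08,0x05,0x01] = ba d0 ec

D0: mem[0x06..0x09] <- [14 4d ba bf]
D1: mem[0x01..0x07] <- [4d ba bf 25 d0 fe 94]
D2: mem[0x0e..0x12] <- [ec 1f cb 56 bd]
D3: mem[0x01..0x04] <- [ec 1f cb 56]
query mem[0x08]=0xba, mem[0x05]=0xd0, mem[0x01]=0xec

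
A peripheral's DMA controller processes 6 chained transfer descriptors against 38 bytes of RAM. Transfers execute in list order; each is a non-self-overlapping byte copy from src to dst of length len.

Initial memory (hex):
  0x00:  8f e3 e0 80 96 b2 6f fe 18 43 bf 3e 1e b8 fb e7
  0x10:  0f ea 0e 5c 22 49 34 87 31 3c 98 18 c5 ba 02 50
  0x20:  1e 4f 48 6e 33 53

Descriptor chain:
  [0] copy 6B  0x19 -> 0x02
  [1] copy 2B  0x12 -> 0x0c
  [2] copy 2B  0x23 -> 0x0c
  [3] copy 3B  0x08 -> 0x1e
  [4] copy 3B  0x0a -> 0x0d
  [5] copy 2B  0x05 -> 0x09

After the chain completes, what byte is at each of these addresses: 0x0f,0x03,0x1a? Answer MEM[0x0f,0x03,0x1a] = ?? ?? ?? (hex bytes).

[0] 0x19->0x02 len=6 : 3c 98 18 c5 ba 02
[1] 0x12->0x0c len=2 : 0e 5c
[2] 0x23->0x0c len=2 : 6e 33
[3] 0x08->0x1e len=3 : 18 43 bf
[4] 0x0a->0x0d len=3 : bf 3e 6e
[5] 0x05->0x09 len=2 : c5 ba
query mem[0x0f]=0x6e, mem[0x03]=0x98, mem[0x1a]=0x98

MEM[0x0f,0x03,0x1a] = 6e 98 98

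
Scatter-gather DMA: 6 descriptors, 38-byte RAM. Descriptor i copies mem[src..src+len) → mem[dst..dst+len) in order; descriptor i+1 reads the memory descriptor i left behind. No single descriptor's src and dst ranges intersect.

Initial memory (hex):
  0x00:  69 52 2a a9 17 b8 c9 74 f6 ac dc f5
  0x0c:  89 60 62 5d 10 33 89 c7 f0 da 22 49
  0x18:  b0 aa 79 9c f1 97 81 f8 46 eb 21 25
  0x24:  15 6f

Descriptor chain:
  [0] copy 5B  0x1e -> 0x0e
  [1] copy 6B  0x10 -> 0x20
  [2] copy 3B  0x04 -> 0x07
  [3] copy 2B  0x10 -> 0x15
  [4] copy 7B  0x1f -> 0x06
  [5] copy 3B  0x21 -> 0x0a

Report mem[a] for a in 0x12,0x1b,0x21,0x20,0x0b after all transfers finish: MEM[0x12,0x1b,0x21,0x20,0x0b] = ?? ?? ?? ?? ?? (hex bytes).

MEM[0x12,0x1b,0x21,0x20,0x0b] = 21 9c eb 46 21

#0 dst[0x0e+5] := {0x81,0xf8,0x46,0xeb,0x21}
#1 dst[0x20+6] := {0x46,0xeb,0x21,0xc7,0xf0,0xda}
#2 dst[0x07+3] := {0x17,0xb8,0xc9}
#3 dst[0x15+2] := {0x46,0xeb}
#4 dst[0x06+7] := {0xf8,0x46,0xeb,0x21,0xc7,0xf0,0xda}
#5 dst[0x0a+3] := {0xeb,0x21,0xc7}
query mem[0x12]=0x21, mem[0x1b]=0x9c, mem[0x21]=0xeb, mem[0x20]=0x46, mem[0x0b]=0x21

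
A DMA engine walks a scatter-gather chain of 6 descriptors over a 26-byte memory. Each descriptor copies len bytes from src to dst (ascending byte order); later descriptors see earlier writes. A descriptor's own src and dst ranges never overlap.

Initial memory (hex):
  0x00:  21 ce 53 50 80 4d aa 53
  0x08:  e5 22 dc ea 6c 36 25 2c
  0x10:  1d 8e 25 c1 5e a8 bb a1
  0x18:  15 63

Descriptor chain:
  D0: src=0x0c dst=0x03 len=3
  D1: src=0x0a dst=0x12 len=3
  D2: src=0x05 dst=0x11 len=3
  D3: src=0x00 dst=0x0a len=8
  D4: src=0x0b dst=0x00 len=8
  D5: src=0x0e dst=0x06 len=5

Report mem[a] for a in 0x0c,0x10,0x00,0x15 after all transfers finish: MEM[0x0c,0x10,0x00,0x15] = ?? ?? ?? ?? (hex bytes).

MEM[0x0c,0x10,0x00,0x15] = 53 aa ce a8

[0] 0x0c->0x03 len=3 : 6c 36 25
[1] 0x0a->0x12 len=3 : dc ea 6c
[2] 0x05->0x11 len=3 : 25 aa 53
[3] 0x00->0x0a len=8 : 21 ce 53 6c 36 25 aa 53
[4] 0x0b->0x00 len=8 : ce 53 6c 36 25 aa 53 aa
[5] 0x0e->0x06 len=5 : 36 25 aa 53 aa
query mem[0x0c]=0x53, mem[0x10]=0xaa, mem[0x00]=0xce, mem[0x15]=0xa8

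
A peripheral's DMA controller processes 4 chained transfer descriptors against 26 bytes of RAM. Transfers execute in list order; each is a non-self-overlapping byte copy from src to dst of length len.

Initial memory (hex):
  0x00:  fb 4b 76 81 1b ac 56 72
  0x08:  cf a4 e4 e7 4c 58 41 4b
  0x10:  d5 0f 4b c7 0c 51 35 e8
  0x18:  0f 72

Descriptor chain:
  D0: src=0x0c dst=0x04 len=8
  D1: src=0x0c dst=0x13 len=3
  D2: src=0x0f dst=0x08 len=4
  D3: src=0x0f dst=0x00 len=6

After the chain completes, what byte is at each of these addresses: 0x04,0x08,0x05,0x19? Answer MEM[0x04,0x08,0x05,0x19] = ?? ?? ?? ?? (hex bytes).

MEM[0x04,0x08,0x05,0x19] = 4c 4b 58 72

  after D0: wrote 8B at 0x04 = 4c58414bd50f4bc7
  after D1: wrote 3B at 0x13 = 4c5841
  after D2: wrote 4B at 0x08 = 4bd50f4b
  after D3: wrote 6B at 0x00 = 4bd50f4b4c58
query mem[0x04]=0x4c, mem[0x08]=0x4b, mem[0x05]=0x58, mem[0x19]=0x72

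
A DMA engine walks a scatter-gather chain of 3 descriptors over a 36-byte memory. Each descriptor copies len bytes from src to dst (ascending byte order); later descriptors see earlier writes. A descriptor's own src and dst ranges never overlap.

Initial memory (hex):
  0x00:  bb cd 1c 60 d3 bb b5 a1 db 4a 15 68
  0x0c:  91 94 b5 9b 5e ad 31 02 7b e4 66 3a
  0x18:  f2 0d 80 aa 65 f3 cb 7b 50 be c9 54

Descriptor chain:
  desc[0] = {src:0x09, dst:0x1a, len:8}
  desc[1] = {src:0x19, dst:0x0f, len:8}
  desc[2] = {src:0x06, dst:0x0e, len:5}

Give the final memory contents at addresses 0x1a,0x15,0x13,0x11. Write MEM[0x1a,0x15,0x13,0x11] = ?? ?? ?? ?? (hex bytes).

  after D0: wrote 8B at 0x1a = 4a15689194b59b5e
  after D1: wrote 8B at 0x0f = 0d4a15689194b59b
  after D2: wrote 5B at 0x0e = b5a1db4a15
query mem[0x1a]=0x4a, mem[0x15]=0xb5, mem[0x13]=0x91, mem[0x11]=0x4a

MEM[0x1a,0x15,0x13,0x11] = 4a b5 91 4a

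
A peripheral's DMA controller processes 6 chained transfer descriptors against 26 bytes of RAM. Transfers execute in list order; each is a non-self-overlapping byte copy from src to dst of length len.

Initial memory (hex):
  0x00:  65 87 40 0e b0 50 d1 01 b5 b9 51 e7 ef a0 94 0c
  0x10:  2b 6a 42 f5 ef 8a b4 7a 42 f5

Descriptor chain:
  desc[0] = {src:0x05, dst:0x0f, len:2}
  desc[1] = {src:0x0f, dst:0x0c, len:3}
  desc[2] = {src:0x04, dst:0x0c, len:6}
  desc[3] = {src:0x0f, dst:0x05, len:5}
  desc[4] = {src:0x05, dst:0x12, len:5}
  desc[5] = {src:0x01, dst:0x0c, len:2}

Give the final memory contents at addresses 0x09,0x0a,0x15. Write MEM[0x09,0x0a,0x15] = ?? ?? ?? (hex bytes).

MEM[0x09,0x0a,0x15] = f5 51 42

  after D0: wrote 2B at 0x0f = 50d1
  after D1: wrote 3B at 0x0c = 50d16a
  after D2: wrote 6B at 0x0c = b050d101b5b9
  after D3: wrote 5B at 0x05 = 01b5b942f5
  after D4: wrote 5B at 0x12 = 01b5b942f5
  after D5: wrote 2B at 0x0c = 8740
query mem[0x09]=0xf5, mem[0x0a]=0x51, mem[0x15]=0x42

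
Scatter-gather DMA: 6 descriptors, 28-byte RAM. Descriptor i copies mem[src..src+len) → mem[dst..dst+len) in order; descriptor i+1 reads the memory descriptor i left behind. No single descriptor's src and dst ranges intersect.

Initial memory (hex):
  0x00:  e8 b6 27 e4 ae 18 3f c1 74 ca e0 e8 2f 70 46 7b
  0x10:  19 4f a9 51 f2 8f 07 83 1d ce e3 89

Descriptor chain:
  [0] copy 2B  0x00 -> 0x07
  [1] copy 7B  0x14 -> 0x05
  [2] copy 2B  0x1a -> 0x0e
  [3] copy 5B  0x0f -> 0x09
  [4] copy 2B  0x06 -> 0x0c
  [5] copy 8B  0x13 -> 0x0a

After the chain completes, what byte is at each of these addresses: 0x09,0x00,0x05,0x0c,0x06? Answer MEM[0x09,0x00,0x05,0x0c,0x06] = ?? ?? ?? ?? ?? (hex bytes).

MEM[0x09,0x00,0x05,0x0c,0x06] = 89 e8 f2 8f 8f

#0 dst[0x07+2] := {0xe8,0xb6}
#1 dst[0x05+7] := {0xf2,0x8f,0x07,0x83,0x1d,0xce,0xe3}
#2 dst[0x0e+2] := {0xe3,0x89}
#3 dst[0x09+5] := {0x89,0x19,0x4f,0xa9,0x51}
#4 dst[0x0c+2] := {0x8f,0x07}
#5 dst[0x0a+8] := {0x51,0xf2,0x8f,0x07,0x83,0x1d,0xce,0xe3}
query mem[0x09]=0x89, mem[0x00]=0xe8, mem[0x05]=0xf2, mem[0x0c]=0x8f, mem[0x06]=0x8f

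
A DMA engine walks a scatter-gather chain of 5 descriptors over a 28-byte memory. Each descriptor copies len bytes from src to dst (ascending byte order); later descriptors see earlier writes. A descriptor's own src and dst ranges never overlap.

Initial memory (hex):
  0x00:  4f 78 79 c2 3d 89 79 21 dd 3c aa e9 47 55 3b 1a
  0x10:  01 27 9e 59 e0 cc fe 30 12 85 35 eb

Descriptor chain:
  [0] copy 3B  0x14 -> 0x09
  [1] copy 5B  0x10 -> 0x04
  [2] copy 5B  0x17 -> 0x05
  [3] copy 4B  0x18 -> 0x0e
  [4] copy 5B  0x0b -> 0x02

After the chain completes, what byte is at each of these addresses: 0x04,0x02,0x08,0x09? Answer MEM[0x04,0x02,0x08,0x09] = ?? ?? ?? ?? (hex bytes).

MEM[0x04,0x02,0x08,0x09] = 55 fe 35 eb

#0 dst[0x09+3] := {0xe0,0xcc,0xfe}
#1 dst[0x04+5] := {0x01,0x27,0x9e,0x59,0xe0}
#2 dst[0x05+5] := {0x30,0x12,0x85,0x35,0xeb}
#3 dst[0x0e+4] := {0x12,0x85,0x35,0xeb}
#4 dst[0x02+5] := {0xfe,0x47,0x55,0x12,0x85}
query mem[0x04]=0x55, mem[0x02]=0xfe, mem[0x08]=0x35, mem[0x09]=0xeb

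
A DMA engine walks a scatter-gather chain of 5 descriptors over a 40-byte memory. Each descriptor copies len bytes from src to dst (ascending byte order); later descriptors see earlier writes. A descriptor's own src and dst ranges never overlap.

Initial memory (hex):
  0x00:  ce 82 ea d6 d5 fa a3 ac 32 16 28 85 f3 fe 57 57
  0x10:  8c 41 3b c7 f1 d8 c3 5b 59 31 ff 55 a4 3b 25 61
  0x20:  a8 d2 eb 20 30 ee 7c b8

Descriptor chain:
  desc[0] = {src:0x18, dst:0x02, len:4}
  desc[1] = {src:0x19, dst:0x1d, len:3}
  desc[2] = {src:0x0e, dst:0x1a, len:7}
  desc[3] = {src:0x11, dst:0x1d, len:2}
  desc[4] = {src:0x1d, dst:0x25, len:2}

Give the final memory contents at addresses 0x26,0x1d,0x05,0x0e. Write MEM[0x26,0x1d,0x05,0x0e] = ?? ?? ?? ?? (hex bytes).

[0] 0x18->0x02 len=4 : 59 31 ff 55
[1] 0x19->0x1d len=3 : 31 ff 55
[2] 0x0e->0x1a len=7 : 57 57 8c 41 3b c7 f1
[3] 0x11->0x1d len=2 : 41 3b
[4] 0x1d->0x25 len=2 : 41 3b
query mem[0x26]=0x3b, mem[0x1d]=0x41, mem[0x05]=0x55, mem[0x0e]=0x57

MEM[0x26,0x1d,0x05,0x0e] = 3b 41 55 57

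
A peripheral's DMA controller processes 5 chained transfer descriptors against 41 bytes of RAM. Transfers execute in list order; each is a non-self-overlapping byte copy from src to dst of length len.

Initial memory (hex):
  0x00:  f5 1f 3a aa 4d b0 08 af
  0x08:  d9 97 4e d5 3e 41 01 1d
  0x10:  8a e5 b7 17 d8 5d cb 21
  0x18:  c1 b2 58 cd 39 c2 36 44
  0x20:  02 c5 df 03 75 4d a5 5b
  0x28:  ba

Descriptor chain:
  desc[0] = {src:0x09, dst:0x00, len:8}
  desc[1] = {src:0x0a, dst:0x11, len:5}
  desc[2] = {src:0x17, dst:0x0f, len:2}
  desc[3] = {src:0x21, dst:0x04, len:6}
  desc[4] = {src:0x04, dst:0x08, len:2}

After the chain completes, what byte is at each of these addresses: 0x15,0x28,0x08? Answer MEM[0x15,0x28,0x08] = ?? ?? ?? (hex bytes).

MEM[0x15,0x28,0x08] = 01 ba c5

[0] 0x09->0x00 len=8 : 97 4e d5 3e 41 01 1d 8a
[1] 0x0a->0x11 len=5 : 4e d5 3e 41 01
[2] 0x17->0x0f len=2 : 21 c1
[3] 0x21->0x04 len=6 : c5 df 03 75 4d a5
[4] 0x04->0x08 len=2 : c5 df
query mem[0x15]=0x01, mem[0x28]=0xba, mem[0x08]=0xc5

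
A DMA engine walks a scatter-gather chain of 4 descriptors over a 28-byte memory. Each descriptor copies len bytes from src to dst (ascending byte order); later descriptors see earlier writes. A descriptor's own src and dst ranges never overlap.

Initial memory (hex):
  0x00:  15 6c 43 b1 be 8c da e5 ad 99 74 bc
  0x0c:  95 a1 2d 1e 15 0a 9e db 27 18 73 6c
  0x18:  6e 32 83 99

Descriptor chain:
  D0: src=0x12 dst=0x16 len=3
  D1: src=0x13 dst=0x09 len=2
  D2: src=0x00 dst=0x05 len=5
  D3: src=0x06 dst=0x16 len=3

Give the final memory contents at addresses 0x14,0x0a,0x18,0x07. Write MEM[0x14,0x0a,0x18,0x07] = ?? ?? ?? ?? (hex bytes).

#0 dst[0x16+3] := {0x9e,0xdb,0x27}
#1 dst[0x09+2] := {0xdb,0x27}
#2 dst[0x05+5] := {0x15,0x6c,0x43,0xb1,0xbe}
#3 dst[0x16+3] := {0x6c,0x43,0xb1}
query mem[0x14]=0x27, mem[0x0a]=0x27, mem[0x18]=0xb1, mem[0x07]=0x43

MEM[0x14,0x0a,0x18,0x07] = 27 27 b1 43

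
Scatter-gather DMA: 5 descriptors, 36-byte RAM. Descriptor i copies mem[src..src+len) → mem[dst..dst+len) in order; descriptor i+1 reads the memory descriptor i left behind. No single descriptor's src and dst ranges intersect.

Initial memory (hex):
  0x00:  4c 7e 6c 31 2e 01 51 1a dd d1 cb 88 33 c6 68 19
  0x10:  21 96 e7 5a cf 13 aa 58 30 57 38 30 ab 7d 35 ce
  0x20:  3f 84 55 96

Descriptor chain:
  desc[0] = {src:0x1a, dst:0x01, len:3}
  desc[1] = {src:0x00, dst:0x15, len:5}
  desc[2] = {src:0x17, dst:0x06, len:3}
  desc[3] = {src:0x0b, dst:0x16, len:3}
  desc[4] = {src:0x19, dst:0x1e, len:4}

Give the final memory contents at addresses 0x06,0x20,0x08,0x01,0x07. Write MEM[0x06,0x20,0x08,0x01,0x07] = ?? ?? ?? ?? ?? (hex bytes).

D0: mem[0x01..0x03] <- [38 30 ab]
D1: mem[0x15..0x19] <- [4c 38 30 ab 2e]
D2: mem[0x06..0x08] <- [30 ab 2e]
D3: mem[0x16..0x18] <- [88 33 c6]
D4: mem[0x1e..0x21] <- [2e 38 30 ab]
query mem[0x06]=0x30, mem[0x20]=0x30, mem[0x08]=0x2e, mem[0x01]=0x38, mem[0x07]=0xab

MEM[0x06,0x20,0x08,0x01,0x07] = 30 30 2e 38 ab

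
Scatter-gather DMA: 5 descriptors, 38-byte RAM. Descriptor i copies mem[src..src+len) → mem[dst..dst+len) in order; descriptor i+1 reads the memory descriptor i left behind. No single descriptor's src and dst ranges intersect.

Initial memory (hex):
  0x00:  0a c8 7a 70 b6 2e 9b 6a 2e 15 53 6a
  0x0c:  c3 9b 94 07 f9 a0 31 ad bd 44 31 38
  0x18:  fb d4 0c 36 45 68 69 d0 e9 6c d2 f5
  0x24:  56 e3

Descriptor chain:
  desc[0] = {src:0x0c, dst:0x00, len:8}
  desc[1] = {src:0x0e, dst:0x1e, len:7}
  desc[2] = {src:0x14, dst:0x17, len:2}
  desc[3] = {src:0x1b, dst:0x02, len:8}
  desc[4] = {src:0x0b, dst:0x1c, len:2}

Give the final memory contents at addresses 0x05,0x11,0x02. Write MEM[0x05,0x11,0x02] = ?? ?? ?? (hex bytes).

  after D0: wrote 8B at 0x00 = c39b9407f9a031ad
  after D1: wrote 7B at 0x1e = 9407f9a031adbd
  after D2: wrote 2B at 0x17 = bd44
  after D3: wrote 8B at 0x02 = 3645689407f9a031
  after D4: wrote 2B at 0x1c = 6ac3
query mem[0x05]=0x94, mem[0x11]=0xa0, mem[0x02]=0x36

MEM[0x05,0x11,0x02] = 94 a0 36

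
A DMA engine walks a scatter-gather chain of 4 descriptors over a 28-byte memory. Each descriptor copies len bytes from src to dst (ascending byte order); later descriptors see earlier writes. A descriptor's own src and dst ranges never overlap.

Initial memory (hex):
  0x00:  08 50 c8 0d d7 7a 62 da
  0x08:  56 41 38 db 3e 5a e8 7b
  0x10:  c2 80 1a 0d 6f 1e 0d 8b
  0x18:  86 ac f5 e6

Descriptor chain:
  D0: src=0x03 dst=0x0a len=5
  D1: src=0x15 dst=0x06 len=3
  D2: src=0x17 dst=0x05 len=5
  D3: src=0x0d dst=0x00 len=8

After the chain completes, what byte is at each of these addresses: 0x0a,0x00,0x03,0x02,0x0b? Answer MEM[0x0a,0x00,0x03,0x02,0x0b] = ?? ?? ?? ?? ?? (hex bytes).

#0 dst[0x0a+5] := {0x0d,0xd7,0x7a,0x62,0xda}
#1 dst[0x06+3] := {0x1e,0x0d,0x8b}
#2 dst[0x05+5] := {0x8b,0x86,0xac,0xf5,0xe6}
#3 dst[0x00+8] := {0x62,0xda,0x7b,0xc2,0x80,0x1a,0x0d,0x6f}
query mem[0x0a]=0x0d, mem[0x00]=0x62, mem[0x03]=0xc2, mem[0x02]=0x7b, mem[0x0b]=0xd7

MEM[0x0a,0x00,0x03,0x02,0x0b] = 0d 62 c2 7b d7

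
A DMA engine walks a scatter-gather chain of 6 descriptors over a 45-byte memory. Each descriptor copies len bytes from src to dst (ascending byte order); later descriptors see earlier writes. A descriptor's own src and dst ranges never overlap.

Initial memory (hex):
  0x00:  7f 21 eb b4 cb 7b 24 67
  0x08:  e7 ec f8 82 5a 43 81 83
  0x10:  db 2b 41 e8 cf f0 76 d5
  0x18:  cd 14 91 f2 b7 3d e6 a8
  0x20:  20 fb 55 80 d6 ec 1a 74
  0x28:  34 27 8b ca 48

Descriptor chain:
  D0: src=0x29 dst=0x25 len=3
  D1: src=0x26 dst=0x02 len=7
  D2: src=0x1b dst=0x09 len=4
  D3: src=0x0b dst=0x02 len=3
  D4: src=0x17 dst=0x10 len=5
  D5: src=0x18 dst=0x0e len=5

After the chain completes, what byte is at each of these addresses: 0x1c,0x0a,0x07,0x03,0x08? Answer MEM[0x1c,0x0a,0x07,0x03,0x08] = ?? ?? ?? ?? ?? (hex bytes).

MEM[0x1c,0x0a,0x07,0x03,0x08] = b7 b7 ca e6 48

  after D0: wrote 3B at 0x25 = 278bca
  after D1: wrote 7B at 0x02 = 8bca34278bca48
  after D2: wrote 4B at 0x09 = f2b73de6
  after D3: wrote 3B at 0x02 = 3de643
  after D4: wrote 5B at 0x10 = d5cd1491f2
  after D5: wrote 5B at 0x0e = cd1491f2b7
query mem[0x1c]=0xb7, mem[0x0a]=0xb7, mem[0x07]=0xca, mem[0x03]=0xe6, mem[0x08]=0x48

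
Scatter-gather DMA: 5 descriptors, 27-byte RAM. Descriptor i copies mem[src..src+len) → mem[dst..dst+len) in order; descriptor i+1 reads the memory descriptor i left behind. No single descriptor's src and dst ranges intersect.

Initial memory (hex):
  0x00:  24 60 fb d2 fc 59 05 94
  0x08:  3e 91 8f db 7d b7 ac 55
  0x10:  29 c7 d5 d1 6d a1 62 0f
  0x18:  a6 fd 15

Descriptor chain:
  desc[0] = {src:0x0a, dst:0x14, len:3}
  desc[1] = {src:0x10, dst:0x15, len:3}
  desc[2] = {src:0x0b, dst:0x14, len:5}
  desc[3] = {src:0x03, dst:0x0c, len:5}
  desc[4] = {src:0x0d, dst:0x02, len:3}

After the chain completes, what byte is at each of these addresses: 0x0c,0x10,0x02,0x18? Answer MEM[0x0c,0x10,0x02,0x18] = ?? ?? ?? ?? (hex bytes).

D0: mem[0x14..0x16] <- [8f db 7d]
D1: mem[0x15..0x17] <- [29 c7 d5]
D2: mem[0x14..0x18] <- [db 7d b7 ac 55]
D3: mem[0x0c..0x10] <- [d2 fc 59 05 94]
D4: mem[0x02..0x04] <- [fc 59 05]
query mem[0x0c]=0xd2, mem[0x10]=0x94, mem[0x02]=0xfc, mem[0x18]=0x55

MEM[0x0c,0x10,0x02,0x18] = d2 94 fc 55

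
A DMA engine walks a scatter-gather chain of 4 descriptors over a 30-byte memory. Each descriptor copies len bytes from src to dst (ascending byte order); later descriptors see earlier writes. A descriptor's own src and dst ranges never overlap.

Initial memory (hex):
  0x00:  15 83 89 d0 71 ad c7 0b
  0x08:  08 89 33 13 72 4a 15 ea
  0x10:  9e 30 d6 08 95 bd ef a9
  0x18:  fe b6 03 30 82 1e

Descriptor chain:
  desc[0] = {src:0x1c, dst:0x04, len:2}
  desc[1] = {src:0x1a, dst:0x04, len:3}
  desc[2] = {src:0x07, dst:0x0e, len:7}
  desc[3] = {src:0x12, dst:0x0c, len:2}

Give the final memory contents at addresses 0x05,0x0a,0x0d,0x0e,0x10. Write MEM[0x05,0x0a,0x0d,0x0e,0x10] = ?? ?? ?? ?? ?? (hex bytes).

MEM[0x05,0x0a,0x0d,0x0e,0x10] = 30 33 72 0b 89

[0] 0x1c->0x04 len=2 : 82 1e
[1] 0x1a->0x04 len=3 : 03 30 82
[2] 0x07->0x0e len=7 : 0b 08 89 33 13 72 4a
[3] 0x12->0x0c len=2 : 13 72
query mem[0x05]=0x30, mem[0x0a]=0x33, mem[0x0d]=0x72, mem[0x0e]=0x0b, mem[0x10]=0x89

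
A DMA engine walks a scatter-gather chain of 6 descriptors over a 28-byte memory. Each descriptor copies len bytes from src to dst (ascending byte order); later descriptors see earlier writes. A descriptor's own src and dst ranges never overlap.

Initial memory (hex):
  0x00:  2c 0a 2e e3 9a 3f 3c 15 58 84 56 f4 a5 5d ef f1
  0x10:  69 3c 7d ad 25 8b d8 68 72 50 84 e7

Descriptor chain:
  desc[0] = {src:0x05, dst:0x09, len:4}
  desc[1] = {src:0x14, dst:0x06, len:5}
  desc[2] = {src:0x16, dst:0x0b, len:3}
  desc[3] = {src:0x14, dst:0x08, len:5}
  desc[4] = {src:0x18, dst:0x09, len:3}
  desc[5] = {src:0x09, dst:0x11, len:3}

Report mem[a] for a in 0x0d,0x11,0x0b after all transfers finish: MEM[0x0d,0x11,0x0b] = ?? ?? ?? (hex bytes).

MEM[0x0d,0x11,0x0b] = 72 72 84

[0] 0x05->0x09 len=4 : 3f 3c 15 58
[1] 0x14->0x06 len=5 : 25 8b d8 68 72
[2] 0x16->0x0b len=3 : d8 68 72
[3] 0x14->0x08 len=5 : 25 8b d8 68 72
[4] 0x18->0x09 len=3 : 72 50 84
[5] 0x09->0x11 len=3 : 72 50 84
query mem[0x0d]=0x72, mem[0x11]=0x72, mem[0x0b]=0x84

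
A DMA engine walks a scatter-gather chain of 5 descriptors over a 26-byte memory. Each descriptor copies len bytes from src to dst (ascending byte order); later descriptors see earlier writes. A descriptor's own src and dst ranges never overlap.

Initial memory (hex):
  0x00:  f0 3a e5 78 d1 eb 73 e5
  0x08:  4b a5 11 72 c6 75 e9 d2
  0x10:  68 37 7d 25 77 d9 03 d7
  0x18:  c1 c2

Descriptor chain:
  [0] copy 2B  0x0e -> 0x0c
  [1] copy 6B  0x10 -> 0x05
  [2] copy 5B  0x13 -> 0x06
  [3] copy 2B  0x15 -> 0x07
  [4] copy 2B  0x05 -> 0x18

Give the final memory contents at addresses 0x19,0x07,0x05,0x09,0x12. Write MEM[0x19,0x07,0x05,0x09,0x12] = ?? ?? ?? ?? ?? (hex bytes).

MEM[0x19,0x07,0x05,0x09,0x12] = 25 d9 68 03 7d

  after D0: wrote 2B at 0x0c = e9d2
  after D1: wrote 6B at 0x05 = 68377d2577d9
  after D2: wrote 5B at 0x06 = 2577d903d7
  after D3: wrote 2B at 0x07 = d903
  after D4: wrote 2B at 0x18 = 6825
query mem[0x19]=0x25, mem[0x07]=0xd9, mem[0x05]=0x68, mem[0x09]=0x03, mem[0x12]=0x7d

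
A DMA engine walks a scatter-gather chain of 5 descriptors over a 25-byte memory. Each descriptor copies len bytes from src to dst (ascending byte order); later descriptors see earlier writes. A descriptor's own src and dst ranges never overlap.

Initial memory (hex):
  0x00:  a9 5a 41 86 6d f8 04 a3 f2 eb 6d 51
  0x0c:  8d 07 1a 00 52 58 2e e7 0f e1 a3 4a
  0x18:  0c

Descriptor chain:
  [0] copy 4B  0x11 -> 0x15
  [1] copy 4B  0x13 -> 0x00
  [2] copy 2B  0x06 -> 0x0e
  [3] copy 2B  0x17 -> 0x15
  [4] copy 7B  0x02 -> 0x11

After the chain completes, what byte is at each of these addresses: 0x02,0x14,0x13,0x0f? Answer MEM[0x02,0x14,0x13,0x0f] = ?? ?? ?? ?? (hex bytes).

MEM[0x02,0x14,0x13,0x0f] = 58 f8 6d a3

#0 dst[0x15+4] := {0x58,0x2e,0xe7,0x0f}
#1 dst[0x00+4] := {0xe7,0x0f,0x58,0x2e}
#2 dst[0x0e+2] := {0x04,0xa3}
#3 dst[0x15+2] := {0xe7,0x0f}
#4 dst[0x11+7] := {0x58,0x2e,0x6d,0xf8,0x04,0xa3,0xf2}
query mem[0x02]=0x58, mem[0x14]=0xf8, mem[0x13]=0x6d, mem[0x0f]=0xa3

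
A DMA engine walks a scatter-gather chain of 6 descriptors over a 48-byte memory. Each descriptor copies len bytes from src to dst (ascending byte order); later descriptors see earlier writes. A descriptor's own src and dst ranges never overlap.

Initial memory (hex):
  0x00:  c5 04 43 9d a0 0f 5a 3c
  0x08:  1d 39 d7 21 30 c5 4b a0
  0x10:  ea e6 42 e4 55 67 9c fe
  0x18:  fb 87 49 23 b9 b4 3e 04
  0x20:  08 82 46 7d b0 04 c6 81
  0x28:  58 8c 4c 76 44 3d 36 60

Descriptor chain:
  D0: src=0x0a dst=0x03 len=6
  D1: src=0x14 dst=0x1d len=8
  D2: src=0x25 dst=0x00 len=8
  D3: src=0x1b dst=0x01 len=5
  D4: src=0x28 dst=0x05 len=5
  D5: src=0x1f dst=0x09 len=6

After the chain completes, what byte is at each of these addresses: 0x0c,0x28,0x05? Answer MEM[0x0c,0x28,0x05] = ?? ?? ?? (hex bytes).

[0] 0x0a->0x03 len=6 : d7 21 30 c5 4b a0
[1] 0x14->0x1d len=8 : 55 67 9c fe fb 87 49 23
[2] 0x25->0x00 len=8 : 04 c6 81 58 8c 4c 76 44
[3] 0x1b->0x01 len=5 : 23 b9 55 67 9c
[4] 0x28->0x05 len=5 : 58 8c 4c 76 44
[5] 0x1f->0x09 len=6 : 9c fe fb 87 49 23
query mem[0x0c]=0x87, mem[0x28]=0x58, mem[0x05]=0x58

MEM[0x0c,0x28,0x05] = 87 58 58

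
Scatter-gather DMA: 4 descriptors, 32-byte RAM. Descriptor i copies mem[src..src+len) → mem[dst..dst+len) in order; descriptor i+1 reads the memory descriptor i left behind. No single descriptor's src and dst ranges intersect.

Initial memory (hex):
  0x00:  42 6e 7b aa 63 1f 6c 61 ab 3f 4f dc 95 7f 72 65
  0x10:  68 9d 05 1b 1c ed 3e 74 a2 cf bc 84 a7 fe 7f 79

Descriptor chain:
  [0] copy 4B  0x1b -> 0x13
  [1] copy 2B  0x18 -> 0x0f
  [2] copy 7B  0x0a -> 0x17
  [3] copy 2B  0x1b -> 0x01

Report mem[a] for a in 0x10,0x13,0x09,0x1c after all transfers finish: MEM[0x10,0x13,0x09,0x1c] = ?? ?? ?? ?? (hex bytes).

D0: mem[0x13..0x16] <- [84 a7 fe 7f]
D1: mem[0x0f..0x10] <- [a2 cf]
D2: mem[0x17..0x1d] <- [4f dc 95 7f 72 a2 cf]
D3: mem[0x01..0x02] <- [72 a2]
query mem[0x10]=0xcf, mem[0x13]=0x84, mem[0x09]=0x3f, mem[0x1c]=0xa2

MEM[0x10,0x13,0x09,0x1c] = cf 84 3f a2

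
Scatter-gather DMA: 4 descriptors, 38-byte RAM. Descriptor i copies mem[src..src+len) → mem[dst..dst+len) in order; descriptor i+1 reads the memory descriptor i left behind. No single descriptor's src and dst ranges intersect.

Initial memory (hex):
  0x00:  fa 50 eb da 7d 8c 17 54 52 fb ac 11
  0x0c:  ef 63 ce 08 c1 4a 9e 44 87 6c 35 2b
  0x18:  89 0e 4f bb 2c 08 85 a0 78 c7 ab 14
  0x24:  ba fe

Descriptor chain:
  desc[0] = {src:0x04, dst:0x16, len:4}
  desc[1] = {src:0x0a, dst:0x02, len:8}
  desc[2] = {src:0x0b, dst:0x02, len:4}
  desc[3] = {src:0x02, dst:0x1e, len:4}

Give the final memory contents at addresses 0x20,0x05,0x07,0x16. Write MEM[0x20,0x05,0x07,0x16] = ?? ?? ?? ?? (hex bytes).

MEM[0x20,0x05,0x07,0x16] = 63 ce 08 7d

#0 dst[0x16+4] := {0x7d,0x8c,0x17,0x54}
#1 dst[0x02+8] := {0xac,0x11,0xef,0x63,0xce,0x08,0xc1,0x4a}
#2 dst[0x02+4] := {0x11,0xef,0x63,0xce}
#3 dst[0x1e+4] := {0x11,0xef,0x63,0xce}
query mem[0x20]=0x63, mem[0x05]=0xce, mem[0x07]=0x08, mem[0x16]=0x7d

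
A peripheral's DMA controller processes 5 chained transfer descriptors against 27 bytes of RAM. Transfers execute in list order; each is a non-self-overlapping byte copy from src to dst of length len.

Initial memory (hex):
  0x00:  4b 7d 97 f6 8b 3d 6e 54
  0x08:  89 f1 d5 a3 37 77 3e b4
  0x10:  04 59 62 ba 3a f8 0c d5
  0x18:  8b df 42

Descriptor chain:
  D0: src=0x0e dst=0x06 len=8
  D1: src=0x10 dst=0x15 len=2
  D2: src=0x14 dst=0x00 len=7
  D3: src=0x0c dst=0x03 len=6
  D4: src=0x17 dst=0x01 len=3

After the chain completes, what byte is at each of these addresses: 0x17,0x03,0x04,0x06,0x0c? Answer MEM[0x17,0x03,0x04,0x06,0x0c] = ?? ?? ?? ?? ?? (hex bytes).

  after D0: wrote 8B at 0x06 = 3eb4045962ba3af8
  after D1: wrote 2B at 0x15 = 0459
  after D2: wrote 7B at 0x00 = 3a0459d58bdf42
  after D3: wrote 6B at 0x03 = 3af83eb40459
  after D4: wrote 3B at 0x01 = d58bdf
query mem[0x17]=0xd5, mem[0x03]=0xdf, mem[0x04]=0xf8, mem[0x06]=0xb4, mem[0x0c]=0x3a

MEM[0x17,0x03,0x04,0x06,0x0c] = d5 df f8 b4 3a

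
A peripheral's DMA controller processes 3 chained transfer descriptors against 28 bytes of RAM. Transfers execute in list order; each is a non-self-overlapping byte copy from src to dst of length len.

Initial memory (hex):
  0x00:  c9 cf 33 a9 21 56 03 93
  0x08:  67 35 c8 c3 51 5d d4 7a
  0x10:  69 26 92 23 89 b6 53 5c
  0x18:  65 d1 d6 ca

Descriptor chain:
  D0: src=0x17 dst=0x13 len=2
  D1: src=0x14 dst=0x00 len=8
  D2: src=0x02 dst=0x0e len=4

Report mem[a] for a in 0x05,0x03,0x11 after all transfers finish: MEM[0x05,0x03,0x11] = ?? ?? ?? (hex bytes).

D0: mem[0x13..0x14] <- [5c 65]
D1: mem[0x00..0x07] <- [65 b6 53 5c 65 d1 d6 ca]
D2: mem[0x0e..0x11] <- [53 5c 65 d1]
query mem[0x05]=0xd1, mem[0x03]=0x5c, mem[0x11]=0xd1

MEM[0x05,0x03,0x11] = d1 5c d1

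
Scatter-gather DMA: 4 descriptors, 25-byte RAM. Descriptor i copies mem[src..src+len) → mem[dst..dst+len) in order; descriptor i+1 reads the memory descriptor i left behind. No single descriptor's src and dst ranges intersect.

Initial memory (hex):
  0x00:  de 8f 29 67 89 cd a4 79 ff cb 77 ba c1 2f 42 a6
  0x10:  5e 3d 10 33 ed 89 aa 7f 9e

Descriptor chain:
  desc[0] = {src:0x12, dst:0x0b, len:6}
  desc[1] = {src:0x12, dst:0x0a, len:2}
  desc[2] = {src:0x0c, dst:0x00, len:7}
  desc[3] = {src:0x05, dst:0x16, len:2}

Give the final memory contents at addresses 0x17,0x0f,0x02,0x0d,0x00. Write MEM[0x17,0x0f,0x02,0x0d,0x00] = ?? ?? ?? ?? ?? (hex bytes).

MEM[0x17,0x0f,0x02,0x0d,0x00] = 10 aa 89 ed 33

  after D0: wrote 6B at 0x0b = 1033ed89aa7f
  after D1: wrote 2B at 0x0a = 1033
  after D2: wrote 7B at 0x00 = 33ed89aa7f3d10
  after D3: wrote 2B at 0x16 = 3d10
query mem[0x17]=0x10, mem[0x0f]=0xaa, mem[0x02]=0x89, mem[0x0d]=0xed, mem[0x00]=0x33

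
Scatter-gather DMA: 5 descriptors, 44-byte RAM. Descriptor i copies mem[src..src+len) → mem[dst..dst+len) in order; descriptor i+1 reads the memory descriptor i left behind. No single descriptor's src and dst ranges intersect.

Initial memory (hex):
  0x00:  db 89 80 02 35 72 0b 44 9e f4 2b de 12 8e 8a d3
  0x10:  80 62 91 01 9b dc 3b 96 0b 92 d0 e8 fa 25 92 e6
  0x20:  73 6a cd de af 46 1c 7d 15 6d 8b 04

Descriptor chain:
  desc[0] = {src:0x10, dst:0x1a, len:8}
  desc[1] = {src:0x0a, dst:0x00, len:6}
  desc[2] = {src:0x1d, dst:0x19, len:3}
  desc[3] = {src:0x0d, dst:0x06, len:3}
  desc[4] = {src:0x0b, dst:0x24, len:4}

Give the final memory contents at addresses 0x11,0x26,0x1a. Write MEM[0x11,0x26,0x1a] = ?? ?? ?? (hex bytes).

#0 dst[0x1a+8] := {0x80,0x62,0x91,0x01,0x9b,0xdc,0x3b,0x96}
#1 dst[0x00+6] := {0x2b,0xde,0x12,0x8e,0x8a,0xd3}
#2 dst[0x19+3] := {0x01,0x9b,0xdc}
#3 dst[0x06+3] := {0x8e,0x8a,0xd3}
#4 dst[0x24+4] := {0xde,0x12,0x8e,0x8a}
query mem[0x11]=0x62, mem[0x26]=0x8e, mem[0x1a]=0x9b

MEM[0x11,0x26,0x1a] = 62 8e 9b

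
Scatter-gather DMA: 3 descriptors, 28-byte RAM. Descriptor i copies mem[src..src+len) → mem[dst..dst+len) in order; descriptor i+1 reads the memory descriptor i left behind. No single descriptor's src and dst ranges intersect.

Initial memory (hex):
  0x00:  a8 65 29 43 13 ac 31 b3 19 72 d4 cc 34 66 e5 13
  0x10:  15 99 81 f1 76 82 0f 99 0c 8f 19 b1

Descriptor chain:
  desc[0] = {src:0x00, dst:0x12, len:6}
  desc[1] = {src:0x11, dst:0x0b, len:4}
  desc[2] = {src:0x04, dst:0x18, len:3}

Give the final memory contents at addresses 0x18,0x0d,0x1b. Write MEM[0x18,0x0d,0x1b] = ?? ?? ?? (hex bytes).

  after D0: wrote 6B at 0x12 = a865294313ac
  after D1: wrote 4B at 0x0b = 99a86529
  after D2: wrote 3B at 0x18 = 13ac31
query mem[0x18]=0x13, mem[0x0d]=0x65, mem[0x1b]=0xb1

MEM[0x18,0x0d,0x1b] = 13 65 b1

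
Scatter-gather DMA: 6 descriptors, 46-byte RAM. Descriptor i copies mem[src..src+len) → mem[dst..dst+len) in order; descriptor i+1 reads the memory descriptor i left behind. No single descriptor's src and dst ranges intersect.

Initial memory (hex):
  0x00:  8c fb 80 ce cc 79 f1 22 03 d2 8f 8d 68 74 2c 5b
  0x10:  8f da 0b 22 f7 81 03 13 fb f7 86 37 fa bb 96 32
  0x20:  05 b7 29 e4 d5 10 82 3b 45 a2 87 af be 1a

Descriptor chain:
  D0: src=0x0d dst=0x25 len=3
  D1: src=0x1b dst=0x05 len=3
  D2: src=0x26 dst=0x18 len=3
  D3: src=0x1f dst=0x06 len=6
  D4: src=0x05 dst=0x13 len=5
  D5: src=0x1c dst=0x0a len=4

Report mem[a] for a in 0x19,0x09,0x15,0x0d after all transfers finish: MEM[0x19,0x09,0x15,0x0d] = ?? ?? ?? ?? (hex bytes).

MEM[0x19,0x09,0x15,0x0d] = 5b 29 05 32

[0] 0x0d->0x25 len=3 : 74 2c 5b
[1] 0x1b->0x05 len=3 : 37 fa bb
[2] 0x26->0x18 len=3 : 2c 5b 45
[3] 0x1f->0x06 len=6 : 32 05 b7 29 e4 d5
[4] 0x05->0x13 len=5 : 37 32 05 b7 29
[5] 0x1c->0x0a len=4 : fa bb 96 32
query mem[0x19]=0x5b, mem[0x09]=0x29, mem[0x15]=0x05, mem[0x0d]=0x32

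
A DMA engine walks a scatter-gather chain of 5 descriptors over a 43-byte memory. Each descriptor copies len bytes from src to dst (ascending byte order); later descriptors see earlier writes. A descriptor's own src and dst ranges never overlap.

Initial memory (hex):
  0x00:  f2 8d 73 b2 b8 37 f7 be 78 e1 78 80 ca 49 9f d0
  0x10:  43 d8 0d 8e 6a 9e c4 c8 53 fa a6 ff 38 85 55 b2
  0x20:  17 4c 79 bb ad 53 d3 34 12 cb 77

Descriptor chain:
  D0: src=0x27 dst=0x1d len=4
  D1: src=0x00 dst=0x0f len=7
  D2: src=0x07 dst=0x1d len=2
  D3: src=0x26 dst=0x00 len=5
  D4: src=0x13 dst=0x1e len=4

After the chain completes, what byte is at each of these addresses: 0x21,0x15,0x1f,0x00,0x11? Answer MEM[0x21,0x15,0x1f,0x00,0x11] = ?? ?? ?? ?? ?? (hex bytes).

MEM[0x21,0x15,0x1f,0x00,0x11] = c4 f7 37 d3 73

[0] 0x27->0x1d len=4 : 34 12 cb 77
[1] 0x00->0x0f len=7 : f2 8d 73 b2 b8 37 f7
[2] 0x07->0x1d len=2 : be 78
[3] 0x26->0x00 len=5 : d3 34 12 cb 77
[4] 0x13->0x1e len=4 : b8 37 f7 c4
query mem[0x21]=0xc4, mem[0x15]=0xf7, mem[0x1f]=0x37, mem[0x00]=0xd3, mem[0x11]=0x73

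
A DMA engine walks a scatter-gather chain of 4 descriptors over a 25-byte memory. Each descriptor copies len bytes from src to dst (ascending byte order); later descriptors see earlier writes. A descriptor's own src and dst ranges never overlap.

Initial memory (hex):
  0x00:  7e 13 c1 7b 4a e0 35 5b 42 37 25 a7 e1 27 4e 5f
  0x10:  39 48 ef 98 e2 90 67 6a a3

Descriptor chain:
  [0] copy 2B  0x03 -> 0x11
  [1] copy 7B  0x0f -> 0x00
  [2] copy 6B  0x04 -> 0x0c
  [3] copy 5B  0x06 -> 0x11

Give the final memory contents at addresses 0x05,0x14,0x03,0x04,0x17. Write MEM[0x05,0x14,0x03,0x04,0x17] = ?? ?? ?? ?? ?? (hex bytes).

MEM[0x05,0x14,0x03,0x04,0x17] = e2 37 4a 98 6a

D0: mem[0x11..0x12] <- [7b 4a]
D1: mem[0x00..0x06] <- [5f 39 7b 4a 98 e2 90]
D2: mem[0x0c..0x11] <- [98 e2 90 5b 42 37]
D3: mem[0x11..0x15] <- [90 5b 42 37 25]
query mem[0x05]=0xe2, mem[0x14]=0x37, mem[0x03]=0x4a, mem[0x04]=0x98, mem[0x17]=0x6a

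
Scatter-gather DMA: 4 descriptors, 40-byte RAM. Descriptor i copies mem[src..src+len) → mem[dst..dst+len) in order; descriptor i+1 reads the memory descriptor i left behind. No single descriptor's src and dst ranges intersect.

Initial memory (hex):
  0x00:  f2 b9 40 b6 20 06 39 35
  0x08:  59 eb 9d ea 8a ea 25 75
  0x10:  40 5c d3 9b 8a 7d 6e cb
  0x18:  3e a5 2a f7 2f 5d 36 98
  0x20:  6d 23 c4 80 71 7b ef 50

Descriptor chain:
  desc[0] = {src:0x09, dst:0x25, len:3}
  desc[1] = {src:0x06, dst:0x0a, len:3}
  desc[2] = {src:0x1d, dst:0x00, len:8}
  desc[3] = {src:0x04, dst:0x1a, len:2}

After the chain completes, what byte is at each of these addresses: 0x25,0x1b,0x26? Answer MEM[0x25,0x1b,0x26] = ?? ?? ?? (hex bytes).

  after D0: wrote 3B at 0x25 = eb9dea
  after D1: wrote 3B at 0x0a = 393559
  after D2: wrote 8B at 0x00 = 5d36986d23c48071
  after D3: wrote 2B at 0x1a = 23c4
query mem[0x25]=0xeb, mem[0x1b]=0xc4, mem[0x26]=0x9d

MEM[0x25,0x1b,0x26] = eb c4 9d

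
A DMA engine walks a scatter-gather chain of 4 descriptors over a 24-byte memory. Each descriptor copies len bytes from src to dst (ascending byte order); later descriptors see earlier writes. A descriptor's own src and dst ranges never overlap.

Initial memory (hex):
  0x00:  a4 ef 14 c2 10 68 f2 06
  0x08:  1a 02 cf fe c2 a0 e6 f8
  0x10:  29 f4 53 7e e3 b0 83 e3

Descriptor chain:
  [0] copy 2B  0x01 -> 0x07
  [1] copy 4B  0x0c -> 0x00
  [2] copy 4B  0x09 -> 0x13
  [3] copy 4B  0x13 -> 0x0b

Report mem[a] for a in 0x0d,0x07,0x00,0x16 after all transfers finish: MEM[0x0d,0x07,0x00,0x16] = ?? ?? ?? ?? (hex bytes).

#0 dst[0x07+2] := {0xef,0x14}
#1 dst[0x00+4] := {0xc2,0xa0,0xe6,0xf8}
#2 dst[0x13+4] := {0x02,0xcf,0xfe,0xc2}
#3 dst[0x0b+4] := {0x02,0xcf,0xfe,0xc2}
query mem[0x0d]=0xfe, mem[0x07]=0xef, mem[0x00]=0xc2, mem[0x16]=0xc2

MEM[0x0d,0x07,0x00,0x16] = fe ef c2 c2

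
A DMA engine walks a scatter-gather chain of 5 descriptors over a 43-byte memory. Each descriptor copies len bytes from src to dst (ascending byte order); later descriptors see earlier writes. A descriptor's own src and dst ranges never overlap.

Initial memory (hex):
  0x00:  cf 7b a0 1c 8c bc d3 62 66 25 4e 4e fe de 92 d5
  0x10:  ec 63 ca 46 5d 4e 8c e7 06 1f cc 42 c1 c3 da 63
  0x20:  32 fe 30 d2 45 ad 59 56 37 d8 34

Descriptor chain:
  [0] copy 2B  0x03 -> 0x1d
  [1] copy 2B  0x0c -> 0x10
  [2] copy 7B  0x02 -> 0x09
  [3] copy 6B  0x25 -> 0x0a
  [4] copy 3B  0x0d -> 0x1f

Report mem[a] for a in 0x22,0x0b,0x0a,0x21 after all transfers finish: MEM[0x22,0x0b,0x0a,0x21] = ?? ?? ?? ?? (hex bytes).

MEM[0x22,0x0b,0x0a,0x21] = 30 59 ad 34

D0: mem[0x1d..0x1e] <- [1c 8c]
D1: mem[0x10..0x11] <- [fe de]
D2: mem[0x09..0x0f] <- [a0 1c 8c bc d3 62 66]
D3: mem[0x0a..0x0f] <- [ad 59 56 37 d8 34]
D4: mem[0x1f..0x21] <- [37 d8 34]
query mem[0x22]=0x30, mem[0x0b]=0x59, mem[0x0a]=0xad, mem[0x21]=0x34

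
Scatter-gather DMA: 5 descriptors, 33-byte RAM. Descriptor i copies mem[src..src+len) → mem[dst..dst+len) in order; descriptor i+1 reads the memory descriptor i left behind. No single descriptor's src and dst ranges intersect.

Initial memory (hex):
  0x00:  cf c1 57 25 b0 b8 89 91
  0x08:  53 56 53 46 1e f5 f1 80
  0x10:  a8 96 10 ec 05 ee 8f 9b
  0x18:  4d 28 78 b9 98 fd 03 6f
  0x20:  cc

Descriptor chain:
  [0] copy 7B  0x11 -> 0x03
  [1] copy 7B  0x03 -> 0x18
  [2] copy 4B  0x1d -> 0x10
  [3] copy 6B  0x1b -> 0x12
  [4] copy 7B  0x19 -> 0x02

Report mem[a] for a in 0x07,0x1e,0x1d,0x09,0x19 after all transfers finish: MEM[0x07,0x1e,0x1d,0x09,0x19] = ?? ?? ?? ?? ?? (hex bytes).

[0] 0x11->0x03 len=7 : 96 10 ec 05 ee 8f 9b
[1] 0x03->0x18 len=7 : 96 10 ec 05 ee 8f 9b
[2] 0x1d->0x10 len=4 : 8f 9b 6f cc
[3] 0x1b->0x12 len=6 : 05 ee 8f 9b 6f cc
[4] 0x19->0x02 len=7 : 10 ec 05 ee 8f 9b 6f
query mem[0x07]=0x9b, mem[0x1e]=0x9b, mem[0x1d]=0x8f, mem[0x09]=0x9b, mem[0x19]=0x10

MEM[0x07,0x1e,0x1d,0x09,0x19] = 9b 9b 8f 9b 10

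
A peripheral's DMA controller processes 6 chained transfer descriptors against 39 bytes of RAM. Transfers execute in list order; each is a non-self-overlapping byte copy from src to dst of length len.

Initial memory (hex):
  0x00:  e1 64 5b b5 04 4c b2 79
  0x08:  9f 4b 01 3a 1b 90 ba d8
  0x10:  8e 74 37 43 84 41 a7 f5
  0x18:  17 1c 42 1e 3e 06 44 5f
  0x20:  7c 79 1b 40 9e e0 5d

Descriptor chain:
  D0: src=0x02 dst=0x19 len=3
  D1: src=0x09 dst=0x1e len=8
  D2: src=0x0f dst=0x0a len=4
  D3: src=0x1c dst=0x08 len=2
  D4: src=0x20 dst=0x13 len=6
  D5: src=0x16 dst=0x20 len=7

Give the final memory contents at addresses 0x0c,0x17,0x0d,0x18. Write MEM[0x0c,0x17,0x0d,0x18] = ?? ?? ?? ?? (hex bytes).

MEM[0x0c,0x17,0x0d,0x18] = 74 d8 37 8e

#0 dst[0x19+3] := {0x5b,0xb5,0x04}
#1 dst[0x1e+8] := {0x4b,0x01,0x3a,0x1b,0x90,0xba,0xd8,0x8e}
#2 dst[0x0a+4] := {0xd8,0x8e,0x74,0x37}
#3 dst[0x08+2] := {0x3e,0x06}
#4 dst[0x13+6] := {0x3a,0x1b,0x90,0xba,0xd8,0x8e}
#5 dst[0x20+7] := {0xba,0xd8,0x8e,0x5b,0xb5,0x04,0x3e}
query mem[0x0c]=0x74, mem[0x17]=0xd8, mem[0x0d]=0x37, mem[0x18]=0x8e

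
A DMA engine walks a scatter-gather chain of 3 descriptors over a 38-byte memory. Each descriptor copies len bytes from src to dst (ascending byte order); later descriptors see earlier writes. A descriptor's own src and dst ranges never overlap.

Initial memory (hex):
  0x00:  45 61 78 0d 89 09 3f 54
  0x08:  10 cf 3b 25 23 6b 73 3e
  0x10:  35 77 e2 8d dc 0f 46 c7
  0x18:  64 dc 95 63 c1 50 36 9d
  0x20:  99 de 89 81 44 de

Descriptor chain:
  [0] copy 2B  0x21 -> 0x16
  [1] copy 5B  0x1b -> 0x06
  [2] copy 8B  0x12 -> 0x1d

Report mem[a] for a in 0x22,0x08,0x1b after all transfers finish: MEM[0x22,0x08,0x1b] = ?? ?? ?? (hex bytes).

MEM[0x22,0x08,0x1b] = 89 50 63

D0: mem[0x16..0x17] <- [de 89]
D1: mem[0x06..0x0a] <- [63 c1 50 36 9d]
D2: mem[0x1d..0x24] <- [e2 8d dc 0f de 89 64 dc]
query mem[0x22]=0x89, mem[0x08]=0x50, mem[0x1b]=0x63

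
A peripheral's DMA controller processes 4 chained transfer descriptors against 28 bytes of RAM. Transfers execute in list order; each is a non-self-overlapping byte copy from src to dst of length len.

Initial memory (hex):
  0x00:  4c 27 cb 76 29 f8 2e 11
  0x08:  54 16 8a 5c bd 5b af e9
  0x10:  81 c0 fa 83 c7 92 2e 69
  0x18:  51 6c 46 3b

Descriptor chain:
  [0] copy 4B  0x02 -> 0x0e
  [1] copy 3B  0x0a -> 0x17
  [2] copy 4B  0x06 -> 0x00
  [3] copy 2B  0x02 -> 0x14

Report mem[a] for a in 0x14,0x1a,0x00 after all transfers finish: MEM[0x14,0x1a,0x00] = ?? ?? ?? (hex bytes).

[0] 0x02->0x0e len=4 : cb 76 29 f8
[1] 0x0a->0x17 len=3 : 8a 5c bd
[2] 0x06->0x00 len=4 : 2e 11 54 16
[3] 0x02->0x14 len=2 : 54 16
query mem[0x14]=0x54, mem[0x1a]=0x46, mem[0x00]=0x2e

MEM[0x14,0x1a,0x00] = 54 46 2e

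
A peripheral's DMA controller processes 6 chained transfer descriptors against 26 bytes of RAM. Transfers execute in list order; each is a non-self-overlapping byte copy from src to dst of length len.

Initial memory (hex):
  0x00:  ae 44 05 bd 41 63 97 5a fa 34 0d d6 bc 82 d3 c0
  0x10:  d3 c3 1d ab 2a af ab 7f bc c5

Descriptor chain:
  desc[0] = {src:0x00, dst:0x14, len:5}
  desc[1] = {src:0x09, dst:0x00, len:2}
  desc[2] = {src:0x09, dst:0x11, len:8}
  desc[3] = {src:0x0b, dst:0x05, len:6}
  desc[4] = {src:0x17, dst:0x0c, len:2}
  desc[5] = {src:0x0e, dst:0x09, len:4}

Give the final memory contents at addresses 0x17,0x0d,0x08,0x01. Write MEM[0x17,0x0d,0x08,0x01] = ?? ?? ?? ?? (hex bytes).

MEM[0x17,0x0d,0x08,0x01] = c0 d3 d3 0d

  after D0: wrote 5B at 0x14 = ae4405bd41
  after D1: wrote 2B at 0x00 = 340d
  after D2: wrote 8B at 0x11 = 340dd6bc82d3c0d3
  after D3: wrote 6B at 0x05 = d6bc82d3c0d3
  after D4: wrote 2B at 0x0c = c0d3
  after D5: wrote 4B at 0x09 = d3c0d334
query mem[0x17]=0xc0, mem[0x0d]=0xd3, mem[0x08]=0xd3, mem[0x01]=0x0d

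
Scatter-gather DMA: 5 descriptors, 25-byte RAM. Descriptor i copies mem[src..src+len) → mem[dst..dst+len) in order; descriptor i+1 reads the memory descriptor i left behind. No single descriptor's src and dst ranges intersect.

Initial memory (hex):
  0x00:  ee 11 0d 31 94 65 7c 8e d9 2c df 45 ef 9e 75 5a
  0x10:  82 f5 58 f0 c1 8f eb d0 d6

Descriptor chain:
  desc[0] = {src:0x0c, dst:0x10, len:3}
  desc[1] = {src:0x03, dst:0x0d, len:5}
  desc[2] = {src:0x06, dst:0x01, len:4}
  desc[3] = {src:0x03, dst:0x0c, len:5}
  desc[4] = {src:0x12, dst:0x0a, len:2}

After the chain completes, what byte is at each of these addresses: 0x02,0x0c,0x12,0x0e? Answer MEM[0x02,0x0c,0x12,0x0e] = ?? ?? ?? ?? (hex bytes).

MEM[0x02,0x0c,0x12,0x0e] = 8e d9 75 65

D0: mem[0x10..0x12] <- [ef 9e 75]
D1: mem[0x0d..0x11] <- [31 94 65 7c 8e]
D2: mem[0x01..0x04] <- [7c 8e d9 2c]
D3: mem[0x0c..0x10] <- [d9 2c 65 7c 8e]
D4: mem[0x0a..0x0b] <- [75 f0]
query mem[0x02]=0x8e, mem[0x0c]=0xd9, mem[0x12]=0x75, mem[0x0e]=0x65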